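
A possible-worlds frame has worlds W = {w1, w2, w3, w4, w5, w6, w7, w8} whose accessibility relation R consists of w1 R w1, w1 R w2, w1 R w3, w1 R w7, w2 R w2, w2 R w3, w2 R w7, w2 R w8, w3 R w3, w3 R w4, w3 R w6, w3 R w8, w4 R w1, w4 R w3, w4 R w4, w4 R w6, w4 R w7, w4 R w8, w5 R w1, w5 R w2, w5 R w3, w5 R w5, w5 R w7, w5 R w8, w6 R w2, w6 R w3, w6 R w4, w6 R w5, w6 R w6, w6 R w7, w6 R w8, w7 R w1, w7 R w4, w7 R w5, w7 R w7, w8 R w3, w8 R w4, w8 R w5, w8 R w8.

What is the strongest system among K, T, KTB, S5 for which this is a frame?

Reflexive (axiom T): yes — every world is R-related to itself.
Symmetric (axiom B): no — w1 R w2 but not w2 R w1.
Euclidean (axiom 5): no — w1 R w3 and w1 R w2, but not w3 R w2.
So F validates K, T; KTB would additionally require R to be symmetric. The strongest is T.

T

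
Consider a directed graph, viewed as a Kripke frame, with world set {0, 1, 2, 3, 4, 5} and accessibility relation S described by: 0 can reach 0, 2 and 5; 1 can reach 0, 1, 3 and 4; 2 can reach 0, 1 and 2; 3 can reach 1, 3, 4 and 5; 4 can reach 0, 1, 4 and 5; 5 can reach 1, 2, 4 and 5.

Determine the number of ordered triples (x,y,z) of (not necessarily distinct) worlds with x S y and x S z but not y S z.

Enumerating: (0,2,5), (0,5,0), (1,0,1), (1,0,3), (1,0,4), (1,3,0), (1,4,3), (2,0,1), (2,1,2), (3,1,5), (3,4,3), (3,5,3), … and 9 more.
Total: 21.

21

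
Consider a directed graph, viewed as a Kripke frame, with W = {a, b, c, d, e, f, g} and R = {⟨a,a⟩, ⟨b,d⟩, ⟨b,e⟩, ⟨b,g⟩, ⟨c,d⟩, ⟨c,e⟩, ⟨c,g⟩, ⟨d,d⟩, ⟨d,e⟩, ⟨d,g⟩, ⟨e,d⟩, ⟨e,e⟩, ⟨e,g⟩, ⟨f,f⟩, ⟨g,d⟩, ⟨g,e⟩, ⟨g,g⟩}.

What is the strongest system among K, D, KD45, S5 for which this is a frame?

Serial (axiom D): yes — every world has a successor (e.g. a R a).
Euclidean (axiom 5): yes — any two successors of a common world are R-related.
Transitive (axiom 4): yes — every two-step R-path is closed by a direct edge.
Reflexive (axiom T): no — b is not related to itself.
So F validates K, D, KD45; S5 would additionally require R to be reflexive. The strongest is KD45.

KD45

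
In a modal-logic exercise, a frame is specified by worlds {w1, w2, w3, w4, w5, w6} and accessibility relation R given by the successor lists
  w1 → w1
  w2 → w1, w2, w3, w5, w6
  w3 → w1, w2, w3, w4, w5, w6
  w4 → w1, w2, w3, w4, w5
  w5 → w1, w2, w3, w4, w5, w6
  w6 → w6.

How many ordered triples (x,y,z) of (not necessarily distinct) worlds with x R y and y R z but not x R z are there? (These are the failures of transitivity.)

Enumerating: (w2,w3,w4), (w2,w5,w4), (w4,w2,w6), (w4,w3,w6), (w4,w5,w6).

5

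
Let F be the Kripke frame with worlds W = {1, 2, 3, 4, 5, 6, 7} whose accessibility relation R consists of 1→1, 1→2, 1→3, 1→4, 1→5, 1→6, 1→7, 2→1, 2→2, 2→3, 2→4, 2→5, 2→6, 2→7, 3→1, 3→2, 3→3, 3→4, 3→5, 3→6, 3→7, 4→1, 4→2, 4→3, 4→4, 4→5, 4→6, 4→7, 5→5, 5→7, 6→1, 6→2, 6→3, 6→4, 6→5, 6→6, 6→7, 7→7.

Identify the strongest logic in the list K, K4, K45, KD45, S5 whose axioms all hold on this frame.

Transitive (axiom 4): yes — every two-step R-path is closed by a direct edge.
Euclidean (axiom 5): no — 1 R 5 and 1 R 2, but not 5 R 2.
Serial (axiom D): yes — every world has a successor (e.g. 1 R 1).
Reflexive (axiom T): yes — every world is R-related to itself.
So F validates K, K4; K45 would additionally require R to be Euclidean. The strongest is K4.

K4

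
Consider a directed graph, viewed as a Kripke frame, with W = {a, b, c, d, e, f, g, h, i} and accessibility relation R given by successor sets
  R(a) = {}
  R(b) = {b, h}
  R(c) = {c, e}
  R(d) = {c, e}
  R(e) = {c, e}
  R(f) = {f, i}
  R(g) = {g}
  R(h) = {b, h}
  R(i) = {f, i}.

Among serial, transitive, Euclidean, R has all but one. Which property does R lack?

serial

Serial: no — a has no R-successor.
Transitive: yes — every two-step R-path is closed by a direct edge.
Euclidean: yes — any two successors of a common world are R-related.
Only serial fails.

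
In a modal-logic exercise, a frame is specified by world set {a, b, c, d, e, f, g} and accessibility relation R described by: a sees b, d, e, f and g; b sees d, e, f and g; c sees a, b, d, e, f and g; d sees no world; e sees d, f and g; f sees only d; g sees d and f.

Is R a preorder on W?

Reflexive: no — a is not related to itself.
Transitive: yes — every two-step R-path is closed by a direct edge.
So R is not a preorder.

No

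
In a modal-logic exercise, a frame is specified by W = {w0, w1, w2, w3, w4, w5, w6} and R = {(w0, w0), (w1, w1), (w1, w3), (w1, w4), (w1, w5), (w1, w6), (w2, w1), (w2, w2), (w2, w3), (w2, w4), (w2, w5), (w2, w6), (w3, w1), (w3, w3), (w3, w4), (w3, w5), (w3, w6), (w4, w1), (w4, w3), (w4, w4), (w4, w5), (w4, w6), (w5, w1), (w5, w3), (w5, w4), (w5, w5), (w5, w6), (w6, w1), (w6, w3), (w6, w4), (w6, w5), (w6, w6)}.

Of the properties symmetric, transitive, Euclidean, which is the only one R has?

transitive

Symmetric: no — w2 R w1 but not w1 R w2.
Transitive: yes — every two-step R-path is closed by a direct edge.
Euclidean: no — w2 R w1 and w2 R w2, but not w1 R w2.
Only transitive holds.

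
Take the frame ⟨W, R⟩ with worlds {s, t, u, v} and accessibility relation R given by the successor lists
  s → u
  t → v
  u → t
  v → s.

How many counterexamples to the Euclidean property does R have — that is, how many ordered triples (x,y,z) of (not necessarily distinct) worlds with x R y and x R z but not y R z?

4

Enumerating: (s,u,u), (t,v,v), (u,t,t), (v,s,s).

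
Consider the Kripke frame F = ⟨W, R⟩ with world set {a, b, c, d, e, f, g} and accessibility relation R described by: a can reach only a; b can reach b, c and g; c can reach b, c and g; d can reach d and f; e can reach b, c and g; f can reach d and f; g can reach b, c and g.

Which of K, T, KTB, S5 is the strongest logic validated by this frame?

K

Reflexive (axiom T): no — e is not related to itself.
Symmetric (axiom B): no — e R b but not b R e.
Euclidean (axiom 5): yes — any two successors of a common world are R-related.
So F validates K; T would additionally require R to be reflexive. The strongest is K.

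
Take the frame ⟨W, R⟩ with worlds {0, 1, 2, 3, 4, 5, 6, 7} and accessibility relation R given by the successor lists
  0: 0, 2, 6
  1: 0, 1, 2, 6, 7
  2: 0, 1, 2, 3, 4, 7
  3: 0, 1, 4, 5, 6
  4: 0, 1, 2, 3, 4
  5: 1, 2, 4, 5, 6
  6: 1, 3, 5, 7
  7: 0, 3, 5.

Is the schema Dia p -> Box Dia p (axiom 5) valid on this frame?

No

Axiom 5 corresponds to the accessibility relation being Euclidean.
Euclidean: no — 0 R 2 and 0 R 6, but not 2 R 6.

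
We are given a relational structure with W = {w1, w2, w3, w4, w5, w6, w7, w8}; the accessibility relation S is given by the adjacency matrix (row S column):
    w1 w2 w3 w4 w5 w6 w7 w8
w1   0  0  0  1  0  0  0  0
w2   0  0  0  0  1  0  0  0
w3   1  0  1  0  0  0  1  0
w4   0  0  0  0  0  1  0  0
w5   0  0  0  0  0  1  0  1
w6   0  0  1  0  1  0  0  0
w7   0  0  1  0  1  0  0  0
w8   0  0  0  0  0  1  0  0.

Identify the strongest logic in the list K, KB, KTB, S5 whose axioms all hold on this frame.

Symmetric (axiom B): no — w1 S w4 but not w4 S w1.
Reflexive (axiom T): no — w1 is not related to itself.
Euclidean (axiom 5): no — w3 S w1 and w3 S w7, but not w1 S w7.
So F validates K; KB would additionally require S to be symmetric. The strongest is K.

K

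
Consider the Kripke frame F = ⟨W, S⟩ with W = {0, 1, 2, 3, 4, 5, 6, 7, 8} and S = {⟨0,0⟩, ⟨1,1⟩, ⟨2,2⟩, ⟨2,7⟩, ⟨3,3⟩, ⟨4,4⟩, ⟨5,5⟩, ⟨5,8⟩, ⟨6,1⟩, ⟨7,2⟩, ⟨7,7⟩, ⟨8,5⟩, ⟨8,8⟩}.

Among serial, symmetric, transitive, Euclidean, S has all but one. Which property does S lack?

Serial: yes — every world has a successor (e.g. 0 S 0).
Symmetric: no — 6 S 1 but not 1 S 6.
Transitive: yes — every two-step S-path is closed by a direct edge.
Euclidean: yes — any two successors of a common world are S-related.
Only symmetric fails.

symmetric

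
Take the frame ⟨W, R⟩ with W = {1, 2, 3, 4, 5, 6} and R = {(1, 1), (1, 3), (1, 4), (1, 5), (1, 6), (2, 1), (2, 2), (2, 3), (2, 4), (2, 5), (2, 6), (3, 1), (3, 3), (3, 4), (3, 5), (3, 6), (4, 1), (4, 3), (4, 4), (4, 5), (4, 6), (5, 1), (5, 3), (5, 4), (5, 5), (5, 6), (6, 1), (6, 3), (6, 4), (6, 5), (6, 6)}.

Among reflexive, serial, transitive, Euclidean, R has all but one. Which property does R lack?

Euclidean

Reflexive: yes — every world is R-related to itself.
Serial: yes — every world has a successor (e.g. 1 R 1).
Transitive: yes — every two-step R-path is closed by a direct edge.
Euclidean: no — 2 R 1 and 2 R 2, but not 1 R 2.
Only Euclidean fails.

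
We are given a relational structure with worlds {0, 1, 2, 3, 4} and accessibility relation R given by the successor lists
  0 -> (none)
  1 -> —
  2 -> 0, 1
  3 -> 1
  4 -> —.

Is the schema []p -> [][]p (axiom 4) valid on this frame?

Yes

The schema 4 characterises exactly the transitive frames.
Transitive: yes — every two-step R-path is closed by a direct edge.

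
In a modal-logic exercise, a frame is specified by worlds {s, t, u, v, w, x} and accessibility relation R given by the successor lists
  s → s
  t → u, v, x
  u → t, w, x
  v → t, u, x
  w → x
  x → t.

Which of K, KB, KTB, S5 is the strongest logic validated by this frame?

Symmetric (axiom B): no — u R w but not w R u.
Reflexive (axiom T): no — t is not related to itself.
Euclidean (axiom 5): no — t R u and t R v, but not u R v.
So F validates K; KB would additionally require R to be symmetric. The strongest is K.

K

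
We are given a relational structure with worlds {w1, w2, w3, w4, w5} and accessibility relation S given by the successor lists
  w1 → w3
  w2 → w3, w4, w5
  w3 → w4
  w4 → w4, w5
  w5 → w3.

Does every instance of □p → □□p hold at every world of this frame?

No

Axiom 4 corresponds to the accessibility relation being transitive.
Transitive: no — w1 S w3 and w3 S w4, but not w1 S w4.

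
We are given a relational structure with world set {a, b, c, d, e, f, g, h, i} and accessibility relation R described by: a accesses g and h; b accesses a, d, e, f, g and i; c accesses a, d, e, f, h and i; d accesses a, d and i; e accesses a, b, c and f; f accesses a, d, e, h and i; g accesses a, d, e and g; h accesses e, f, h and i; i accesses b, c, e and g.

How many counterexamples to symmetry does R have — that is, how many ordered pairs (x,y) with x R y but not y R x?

21

Enumerating: (a,h), (b,a), (b,d), (b,f), (b,g), (c,a), (c,d), (c,f), (c,h), (d,a), (d,i), (e,a), … and 9 more.
Total: 21.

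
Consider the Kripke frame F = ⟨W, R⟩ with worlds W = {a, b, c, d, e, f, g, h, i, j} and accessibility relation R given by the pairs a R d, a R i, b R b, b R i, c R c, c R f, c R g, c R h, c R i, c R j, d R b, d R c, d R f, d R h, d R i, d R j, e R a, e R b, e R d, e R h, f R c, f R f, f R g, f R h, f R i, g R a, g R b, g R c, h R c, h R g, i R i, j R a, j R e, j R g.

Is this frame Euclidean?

Euclidean: no — a R i and a R d, but not i R d.

No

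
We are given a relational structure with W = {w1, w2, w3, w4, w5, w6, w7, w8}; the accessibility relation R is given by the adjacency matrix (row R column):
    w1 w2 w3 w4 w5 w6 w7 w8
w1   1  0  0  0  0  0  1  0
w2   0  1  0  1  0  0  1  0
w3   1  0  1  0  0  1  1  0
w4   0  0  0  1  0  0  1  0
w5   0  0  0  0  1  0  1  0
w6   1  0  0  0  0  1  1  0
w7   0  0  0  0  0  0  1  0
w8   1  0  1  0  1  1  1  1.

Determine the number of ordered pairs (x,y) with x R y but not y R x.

Enumerating: (w1,w7), (w2,w4), (w2,w7), (w3,w1), (w3,w6), (w3,w7), (w4,w7), (w5,w7), (w6,w1), (w6,w7), (w8,w1), (w8,w3), (w8,w5), (w8,w6), (w8,w7).

15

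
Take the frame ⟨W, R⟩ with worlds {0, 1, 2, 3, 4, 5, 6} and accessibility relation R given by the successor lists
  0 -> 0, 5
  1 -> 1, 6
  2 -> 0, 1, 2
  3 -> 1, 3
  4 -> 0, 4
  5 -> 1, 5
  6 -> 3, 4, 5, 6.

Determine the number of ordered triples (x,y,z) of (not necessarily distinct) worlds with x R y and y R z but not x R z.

12

Enumerating: (0,5,1), (1,6,3), (1,6,4), (1,6,5), (2,0,5), (2,1,6), (3,1,6), (4,0,5), (5,1,6), (6,3,1), (6,4,0), (6,5,1).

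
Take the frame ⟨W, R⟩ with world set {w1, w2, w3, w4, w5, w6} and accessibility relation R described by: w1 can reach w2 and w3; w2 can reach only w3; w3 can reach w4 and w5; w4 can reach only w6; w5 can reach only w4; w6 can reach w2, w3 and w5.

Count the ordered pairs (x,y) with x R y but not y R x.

10

Enumerating: (w1,w2), (w1,w3), (w2,w3), (w3,w4), (w3,w5), (w4,w6), (w5,w4), (w6,w2), (w6,w3), (w6,w5).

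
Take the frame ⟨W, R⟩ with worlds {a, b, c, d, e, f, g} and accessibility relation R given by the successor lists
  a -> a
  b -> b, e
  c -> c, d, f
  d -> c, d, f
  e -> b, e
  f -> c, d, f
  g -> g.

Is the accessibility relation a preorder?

Yes

Reflexive: yes — every world is R-related to itself.
Transitive: yes — every two-step R-path is closed by a direct edge.
So R is a preorder.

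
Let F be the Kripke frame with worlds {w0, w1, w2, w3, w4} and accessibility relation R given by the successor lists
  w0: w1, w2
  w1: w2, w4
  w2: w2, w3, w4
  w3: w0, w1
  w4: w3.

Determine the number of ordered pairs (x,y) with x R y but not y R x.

Enumerating: (w0,w1), (w0,w2), (w1,w2), (w1,w4), (w2,w3), (w2,w4), (w3,w0), (w3,w1), (w4,w3).

9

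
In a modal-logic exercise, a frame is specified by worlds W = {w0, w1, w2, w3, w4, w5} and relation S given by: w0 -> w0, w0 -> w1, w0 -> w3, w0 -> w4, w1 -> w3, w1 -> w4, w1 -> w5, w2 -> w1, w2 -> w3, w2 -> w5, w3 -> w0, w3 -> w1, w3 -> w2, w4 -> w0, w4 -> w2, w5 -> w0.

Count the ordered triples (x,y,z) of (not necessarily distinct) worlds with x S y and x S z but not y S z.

31

Enumerating: (w0,w1,w0), (w0,w1,w1), (w0,w3,w3), (w0,w3,w4), (w0,w4,w1), (w0,w4,w3), (w0,w4,w4), (w1,w3,w3), (w1,w3,w4), (w1,w3,w5), (w1,w4,w3), (w1,w4,w4), … and 19 more.
Total: 31.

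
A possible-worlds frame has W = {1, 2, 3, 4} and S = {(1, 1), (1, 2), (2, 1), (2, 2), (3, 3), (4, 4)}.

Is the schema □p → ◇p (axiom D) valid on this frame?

Axiom D corresponds to the accessibility relation being serial.
Serial: yes — every world has a successor (e.g. 1 S 1).

Yes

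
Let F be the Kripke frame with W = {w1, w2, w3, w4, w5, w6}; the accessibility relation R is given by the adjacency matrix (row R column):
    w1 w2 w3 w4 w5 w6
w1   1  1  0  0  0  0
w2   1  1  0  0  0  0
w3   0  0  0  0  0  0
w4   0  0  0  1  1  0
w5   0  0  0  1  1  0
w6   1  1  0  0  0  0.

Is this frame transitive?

Transitive: yes — every two-step R-path is closed by a direct edge.

Yes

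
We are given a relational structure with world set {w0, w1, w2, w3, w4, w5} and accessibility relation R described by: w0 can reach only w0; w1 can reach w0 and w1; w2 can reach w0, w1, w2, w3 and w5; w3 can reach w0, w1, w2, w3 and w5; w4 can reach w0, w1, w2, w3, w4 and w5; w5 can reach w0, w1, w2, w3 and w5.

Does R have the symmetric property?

No

Symmetric: no — w1 R w0 but not w0 R w1.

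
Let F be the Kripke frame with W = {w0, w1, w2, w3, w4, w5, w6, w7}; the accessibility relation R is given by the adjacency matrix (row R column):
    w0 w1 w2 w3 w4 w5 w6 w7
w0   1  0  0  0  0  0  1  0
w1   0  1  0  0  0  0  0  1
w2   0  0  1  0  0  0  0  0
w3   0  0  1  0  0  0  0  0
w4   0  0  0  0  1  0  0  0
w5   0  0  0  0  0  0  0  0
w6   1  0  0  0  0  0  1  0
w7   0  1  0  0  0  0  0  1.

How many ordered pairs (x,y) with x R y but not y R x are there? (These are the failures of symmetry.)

Enumerating: (w3,w2).

1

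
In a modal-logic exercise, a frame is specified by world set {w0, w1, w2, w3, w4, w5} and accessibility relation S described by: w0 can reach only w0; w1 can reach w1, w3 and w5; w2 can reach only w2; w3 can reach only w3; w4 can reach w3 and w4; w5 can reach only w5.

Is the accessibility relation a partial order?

Reflexive: yes — every world is S-related to itself.
Transitive: yes — every two-step S-path is closed by a direct edge.
Antisymmetric: yes — no distinct pair is related both ways.
So S is a partial order.

Yes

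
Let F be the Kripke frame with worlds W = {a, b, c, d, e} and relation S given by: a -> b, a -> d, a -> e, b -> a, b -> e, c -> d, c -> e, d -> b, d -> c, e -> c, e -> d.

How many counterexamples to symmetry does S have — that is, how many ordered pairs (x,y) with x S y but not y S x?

5

Enumerating: (a,d), (a,e), (b,e), (d,b), (e,d).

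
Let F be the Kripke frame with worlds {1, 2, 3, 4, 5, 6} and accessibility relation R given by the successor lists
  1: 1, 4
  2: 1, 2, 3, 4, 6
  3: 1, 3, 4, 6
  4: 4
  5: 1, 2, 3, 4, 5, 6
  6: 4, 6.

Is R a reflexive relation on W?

Yes

Reflexive: yes — every world is R-related to itself.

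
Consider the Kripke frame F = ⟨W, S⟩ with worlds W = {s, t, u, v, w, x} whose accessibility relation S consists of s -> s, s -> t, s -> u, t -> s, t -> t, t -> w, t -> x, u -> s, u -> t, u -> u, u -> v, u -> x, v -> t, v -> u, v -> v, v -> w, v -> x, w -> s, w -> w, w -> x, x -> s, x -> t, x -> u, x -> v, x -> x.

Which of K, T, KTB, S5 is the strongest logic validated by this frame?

Reflexive (axiom T): yes — every world is S-related to itself.
Symmetric (axiom B): no — t S w but not w S t.
Euclidean (axiom 5): no — s S t and s S u, but not t S u.
So F validates K, T; KTB would additionally require S to be symmetric. The strongest is T.

T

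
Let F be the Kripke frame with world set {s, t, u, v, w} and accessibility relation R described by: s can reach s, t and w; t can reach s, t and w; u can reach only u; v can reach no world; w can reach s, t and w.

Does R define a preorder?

No

Reflexive: no — v is not related to itself.
Transitive: yes — every two-step R-path is closed by a direct edge.
So R is not a preorder.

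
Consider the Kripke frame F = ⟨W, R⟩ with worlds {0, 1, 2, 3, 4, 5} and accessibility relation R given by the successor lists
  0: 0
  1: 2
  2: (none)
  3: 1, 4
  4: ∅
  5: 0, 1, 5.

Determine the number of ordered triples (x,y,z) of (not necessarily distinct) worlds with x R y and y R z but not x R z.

Enumerating: (3,1,2), (5,1,2).

2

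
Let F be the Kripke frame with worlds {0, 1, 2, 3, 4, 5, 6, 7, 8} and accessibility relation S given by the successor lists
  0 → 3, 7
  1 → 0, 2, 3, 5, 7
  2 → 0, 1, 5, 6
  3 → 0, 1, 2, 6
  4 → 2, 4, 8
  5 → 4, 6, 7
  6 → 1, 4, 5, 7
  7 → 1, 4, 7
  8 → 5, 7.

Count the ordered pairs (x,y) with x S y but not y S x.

Enumerating: (0,7), (1,0), (1,5), (2,0), (2,5), (2,6), (3,2), (3,6), (4,2), (4,8), (5,4), (5,7), (6,1), (6,4), (6,7), (7,4), (8,5), (8,7).

18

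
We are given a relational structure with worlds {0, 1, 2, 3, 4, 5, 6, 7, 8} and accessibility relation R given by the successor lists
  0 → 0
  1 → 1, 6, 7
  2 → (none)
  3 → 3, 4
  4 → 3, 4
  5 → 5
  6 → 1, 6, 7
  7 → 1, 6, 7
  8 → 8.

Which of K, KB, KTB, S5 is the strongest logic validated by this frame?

Symmetric (axiom B): yes — every pair in R has its reverse in R.
Reflexive (axiom T): no — 2 is not related to itself.
Euclidean (axiom 5): yes — any two successors of a common world are R-related.
So F validates K, KB; KTB would additionally require R to be reflexive. The strongest is KB.

KB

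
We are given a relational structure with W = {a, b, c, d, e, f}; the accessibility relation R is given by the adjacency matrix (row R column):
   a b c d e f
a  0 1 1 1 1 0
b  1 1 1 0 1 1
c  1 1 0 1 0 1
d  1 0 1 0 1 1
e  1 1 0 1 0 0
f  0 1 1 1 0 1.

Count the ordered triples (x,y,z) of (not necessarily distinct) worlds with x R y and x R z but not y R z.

Enumerating: (a,b,d), (a,c,c), (a,c,e), (a,d,b), (a,d,d), (a,e,c), (a,e,e), (b,a,a), (b,a,f), (b,c,c), (b,c,e), (b,e,c), … and 27 more.
Total: 39.

39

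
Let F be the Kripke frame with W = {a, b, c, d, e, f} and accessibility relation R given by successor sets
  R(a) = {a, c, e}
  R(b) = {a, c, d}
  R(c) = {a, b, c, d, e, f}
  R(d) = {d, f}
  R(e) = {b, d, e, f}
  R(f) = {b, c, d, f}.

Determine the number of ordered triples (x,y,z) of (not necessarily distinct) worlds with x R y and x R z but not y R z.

29

Enumerating: (a,e,a), (a,e,c), (b,a,d), (b,d,a), (b,d,c), (c,a,b), (c,a,d), (c,a,f), (c,b,b), (c,b,e), (c,b,f), (c,d,a), … and 17 more.
Total: 29.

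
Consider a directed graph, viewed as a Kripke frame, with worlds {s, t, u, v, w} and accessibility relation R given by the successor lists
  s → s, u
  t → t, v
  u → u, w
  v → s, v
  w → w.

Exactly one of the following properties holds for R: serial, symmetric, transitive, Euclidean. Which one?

Serial: yes — every world has a successor (e.g. s R s).
Symmetric: no — s R u but not u R s.
Transitive: no — s R u and u R w, but not s R w.
Euclidean: no — s R u and s R s, but not u R s.
Only serial holds.

serial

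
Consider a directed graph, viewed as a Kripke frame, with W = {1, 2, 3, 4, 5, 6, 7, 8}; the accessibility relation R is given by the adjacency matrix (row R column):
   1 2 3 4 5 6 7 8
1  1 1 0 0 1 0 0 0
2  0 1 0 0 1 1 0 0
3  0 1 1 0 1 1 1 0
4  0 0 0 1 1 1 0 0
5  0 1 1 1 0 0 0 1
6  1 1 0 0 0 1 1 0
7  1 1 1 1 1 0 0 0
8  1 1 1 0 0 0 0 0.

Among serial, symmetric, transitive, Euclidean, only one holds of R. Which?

serial

Serial: yes — every world has a successor (e.g. 1 R 1).
Symmetric: no — 1 R 2 but not 2 R 1.
Transitive: no — 1 R 2 and 2 R 6, but not 1 R 6.
Euclidean: no — 2 R 5 and 2 R 6, but not 5 R 6.
Only serial holds.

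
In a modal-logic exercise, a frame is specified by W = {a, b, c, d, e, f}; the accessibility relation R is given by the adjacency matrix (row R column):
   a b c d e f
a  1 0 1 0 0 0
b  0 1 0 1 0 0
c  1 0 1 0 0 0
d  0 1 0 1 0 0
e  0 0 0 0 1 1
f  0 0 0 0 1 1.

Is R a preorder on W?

Reflexive: yes — every world is R-related to itself.
Transitive: yes — every two-step R-path is closed by a direct edge.
So R is a preorder.

Yes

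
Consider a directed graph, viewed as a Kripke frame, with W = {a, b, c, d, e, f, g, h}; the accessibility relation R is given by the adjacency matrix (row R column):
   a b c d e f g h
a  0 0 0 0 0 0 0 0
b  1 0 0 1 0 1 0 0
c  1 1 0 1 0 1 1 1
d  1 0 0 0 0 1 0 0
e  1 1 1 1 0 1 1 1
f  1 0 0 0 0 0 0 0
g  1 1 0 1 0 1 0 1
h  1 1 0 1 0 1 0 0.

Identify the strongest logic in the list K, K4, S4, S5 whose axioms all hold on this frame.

Transitive (axiom 4): yes — every two-step R-path is closed by a direct edge.
Reflexive (axiom T): no — a is not related to itself.
Euclidean (axiom 5): no — b R a and b R d, but not a R d.
So F validates K, K4; S4 would additionally require R to be reflexive. The strongest is K4.

K4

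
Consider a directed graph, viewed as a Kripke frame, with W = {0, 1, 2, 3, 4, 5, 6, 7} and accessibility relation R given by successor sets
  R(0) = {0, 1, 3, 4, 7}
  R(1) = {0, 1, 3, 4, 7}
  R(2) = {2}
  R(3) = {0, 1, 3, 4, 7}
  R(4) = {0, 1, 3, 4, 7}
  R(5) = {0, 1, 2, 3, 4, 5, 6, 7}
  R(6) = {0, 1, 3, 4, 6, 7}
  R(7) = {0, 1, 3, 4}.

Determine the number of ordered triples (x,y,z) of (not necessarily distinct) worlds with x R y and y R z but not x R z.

4

Enumerating: (7,0,7), (7,1,7), (7,3,7), (7,4,7).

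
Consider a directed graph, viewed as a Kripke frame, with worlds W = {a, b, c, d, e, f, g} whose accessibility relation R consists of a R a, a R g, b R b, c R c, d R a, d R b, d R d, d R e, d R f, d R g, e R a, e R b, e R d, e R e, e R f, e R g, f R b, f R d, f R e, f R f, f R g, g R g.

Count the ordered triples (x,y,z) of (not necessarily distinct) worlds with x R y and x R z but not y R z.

Enumerating: (a,g,a), (d,a,b), (d,a,d), (d,a,e), (d,a,f), (d,b,a), (d,b,d), (d,b,e), (d,b,f), (d,b,g), (d,f,a), (d,g,a), … and 27 more.
Total: 39.

39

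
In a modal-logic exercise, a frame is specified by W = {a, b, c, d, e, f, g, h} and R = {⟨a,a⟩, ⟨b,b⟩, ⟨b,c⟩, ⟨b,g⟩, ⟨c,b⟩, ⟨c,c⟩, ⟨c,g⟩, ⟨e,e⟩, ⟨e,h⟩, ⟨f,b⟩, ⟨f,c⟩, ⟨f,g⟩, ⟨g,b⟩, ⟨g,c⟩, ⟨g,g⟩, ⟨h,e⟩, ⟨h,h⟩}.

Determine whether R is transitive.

Transitive: yes — every two-step R-path is closed by a direct edge.

Yes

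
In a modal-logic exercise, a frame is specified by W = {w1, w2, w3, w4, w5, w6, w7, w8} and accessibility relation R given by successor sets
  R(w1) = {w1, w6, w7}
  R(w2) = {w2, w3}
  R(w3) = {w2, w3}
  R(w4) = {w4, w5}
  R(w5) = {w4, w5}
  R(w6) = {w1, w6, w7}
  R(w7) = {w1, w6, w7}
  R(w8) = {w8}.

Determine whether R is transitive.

Transitive: yes — every two-step R-path is closed by a direct edge.

Yes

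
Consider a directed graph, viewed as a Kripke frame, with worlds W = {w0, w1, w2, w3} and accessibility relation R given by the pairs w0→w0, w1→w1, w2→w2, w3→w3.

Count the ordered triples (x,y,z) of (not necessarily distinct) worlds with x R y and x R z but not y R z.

0

R is Euclidean; there are no such tuples.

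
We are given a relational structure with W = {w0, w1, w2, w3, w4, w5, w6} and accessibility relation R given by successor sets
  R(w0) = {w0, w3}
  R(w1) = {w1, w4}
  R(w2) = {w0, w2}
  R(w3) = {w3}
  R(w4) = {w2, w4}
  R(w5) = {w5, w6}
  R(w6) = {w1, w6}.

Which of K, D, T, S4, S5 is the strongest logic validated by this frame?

Serial (axiom D): yes — every world has a successor (e.g. w0 R w0).
Reflexive (axiom T): yes — every world is R-related to itself.
Transitive (axiom 4): no — w1 R w4 and w4 R w2, but not w1 R w2.
Euclidean (axiom 5): no — w0 R w3 and w0 R w0, but not w3 R w0.
So F validates K, D, T; S4 would additionally require R to be transitive. The strongest is T.

T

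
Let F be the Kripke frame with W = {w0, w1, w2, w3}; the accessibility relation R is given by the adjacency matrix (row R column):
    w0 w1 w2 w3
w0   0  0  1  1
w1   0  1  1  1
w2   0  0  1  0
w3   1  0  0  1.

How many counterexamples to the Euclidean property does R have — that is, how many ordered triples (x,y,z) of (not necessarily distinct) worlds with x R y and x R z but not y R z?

Enumerating: (w0,w2,w3), (w0,w3,w2), (w1,w2,w1), (w1,w2,w3), (w1,w3,w1), (w1,w3,w2), (w3,w0,w0).

7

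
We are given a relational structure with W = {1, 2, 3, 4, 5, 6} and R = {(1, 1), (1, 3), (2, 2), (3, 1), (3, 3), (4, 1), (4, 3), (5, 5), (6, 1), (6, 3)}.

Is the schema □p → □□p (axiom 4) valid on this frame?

Axiom 4 corresponds to the accessibility relation being transitive.
Transitive: yes — every two-step R-path is closed by a direct edge.

Yes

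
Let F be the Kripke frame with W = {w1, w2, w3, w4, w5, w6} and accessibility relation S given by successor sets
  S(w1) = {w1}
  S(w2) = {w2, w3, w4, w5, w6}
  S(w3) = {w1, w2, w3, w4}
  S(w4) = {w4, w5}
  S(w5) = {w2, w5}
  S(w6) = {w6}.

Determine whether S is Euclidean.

No

Euclidean: no — w2 S w3 and w2 S w5, but not w3 S w5.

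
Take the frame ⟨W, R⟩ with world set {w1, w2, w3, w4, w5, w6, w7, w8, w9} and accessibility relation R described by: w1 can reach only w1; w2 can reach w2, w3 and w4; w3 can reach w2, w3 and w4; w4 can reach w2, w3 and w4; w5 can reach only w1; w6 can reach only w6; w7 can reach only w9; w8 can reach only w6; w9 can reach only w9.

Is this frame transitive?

Transitive: yes — every two-step R-path is closed by a direct edge.

Yes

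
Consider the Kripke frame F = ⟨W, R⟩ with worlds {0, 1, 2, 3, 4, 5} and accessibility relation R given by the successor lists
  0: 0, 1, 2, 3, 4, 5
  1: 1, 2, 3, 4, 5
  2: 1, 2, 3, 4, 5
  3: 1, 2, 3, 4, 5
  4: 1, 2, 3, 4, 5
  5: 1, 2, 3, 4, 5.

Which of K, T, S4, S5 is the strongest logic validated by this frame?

Reflexive (axiom T): yes — every world is R-related to itself.
Transitive (axiom 4): yes — every two-step R-path is closed by a direct edge.
Euclidean (axiom 5): no — 0 R 1 and 0 R 0, but not 1 R 0.
So F validates K, T, S4; S5 would additionally require R to be Euclidean. The strongest is S4.

S4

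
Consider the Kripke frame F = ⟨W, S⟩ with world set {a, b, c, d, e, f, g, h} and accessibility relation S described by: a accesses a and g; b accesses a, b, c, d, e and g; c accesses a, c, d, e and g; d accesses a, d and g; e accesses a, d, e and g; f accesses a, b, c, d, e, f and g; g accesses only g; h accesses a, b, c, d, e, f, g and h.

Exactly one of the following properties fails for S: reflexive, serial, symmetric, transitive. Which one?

symmetric

Reflexive: yes — every world is S-related to itself.
Serial: yes — every world has a successor (e.g. a S a).
Symmetric: no — a S g but not g S a.
Transitive: yes — every two-step S-path is closed by a direct edge.
Only symmetric fails.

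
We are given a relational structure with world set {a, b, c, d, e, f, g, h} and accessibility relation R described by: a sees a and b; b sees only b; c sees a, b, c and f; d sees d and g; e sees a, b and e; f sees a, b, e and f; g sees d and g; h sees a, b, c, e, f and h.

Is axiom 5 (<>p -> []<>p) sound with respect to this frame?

No

The schema 5 characterises exactly the Euclidean frames.
Euclidean: no — c R a and c R f, but not a R f.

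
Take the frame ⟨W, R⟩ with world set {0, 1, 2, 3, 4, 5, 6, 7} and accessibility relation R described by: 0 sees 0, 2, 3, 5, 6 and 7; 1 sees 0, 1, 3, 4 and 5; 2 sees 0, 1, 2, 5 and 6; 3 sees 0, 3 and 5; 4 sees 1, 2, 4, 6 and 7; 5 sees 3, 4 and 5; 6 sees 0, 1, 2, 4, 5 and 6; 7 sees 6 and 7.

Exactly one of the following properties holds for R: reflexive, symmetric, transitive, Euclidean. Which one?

reflexive

Reflexive: yes — every world is R-related to itself.
Symmetric: no — 0 R 5 but not 5 R 0.
Transitive: no — 0 R 2 and 2 R 1, but not 0 R 1.
Euclidean: no — 0 R 2 and 0 R 3, but not 2 R 3.
Only reflexive holds.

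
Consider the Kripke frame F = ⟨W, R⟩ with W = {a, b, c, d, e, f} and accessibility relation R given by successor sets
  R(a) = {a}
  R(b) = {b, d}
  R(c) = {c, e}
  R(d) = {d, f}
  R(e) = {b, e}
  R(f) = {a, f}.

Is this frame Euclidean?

No

Euclidean: no — b R d and b R b, but not d R b.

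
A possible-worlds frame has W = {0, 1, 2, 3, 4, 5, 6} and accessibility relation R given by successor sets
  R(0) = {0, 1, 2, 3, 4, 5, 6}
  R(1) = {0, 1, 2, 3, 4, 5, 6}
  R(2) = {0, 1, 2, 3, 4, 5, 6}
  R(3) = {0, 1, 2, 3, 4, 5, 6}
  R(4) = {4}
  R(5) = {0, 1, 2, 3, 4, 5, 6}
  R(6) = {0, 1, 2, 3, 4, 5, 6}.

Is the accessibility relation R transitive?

Yes

Transitive: yes — every two-step R-path is closed by a direct edge.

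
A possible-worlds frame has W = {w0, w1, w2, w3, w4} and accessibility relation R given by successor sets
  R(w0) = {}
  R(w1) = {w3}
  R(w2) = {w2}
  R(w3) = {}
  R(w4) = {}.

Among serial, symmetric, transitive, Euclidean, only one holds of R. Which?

transitive

Serial: no — w0 has no R-successor.
Symmetric: no — w1 R w3 but not w3 R w1.
Transitive: yes — every two-step R-path is closed by a direct edge.
Euclidean: no — w1 R w3 and w1 R w3, but not w3 R w3.
Only transitive holds.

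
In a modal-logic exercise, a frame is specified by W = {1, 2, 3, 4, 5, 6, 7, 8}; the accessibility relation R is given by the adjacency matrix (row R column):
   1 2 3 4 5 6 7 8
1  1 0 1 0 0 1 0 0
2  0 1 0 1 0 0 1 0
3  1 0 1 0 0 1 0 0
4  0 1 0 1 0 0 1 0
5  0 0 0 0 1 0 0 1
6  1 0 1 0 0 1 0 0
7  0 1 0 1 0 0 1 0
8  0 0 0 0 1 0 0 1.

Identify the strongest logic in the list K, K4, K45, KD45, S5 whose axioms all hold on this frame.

Transitive (axiom 4): yes — every two-step R-path is closed by a direct edge.
Euclidean (axiom 5): yes — any two successors of a common world are R-related.
Serial (axiom D): yes — every world has a successor (e.g. 1 R 1).
Reflexive (axiom T): yes — every world is R-related to itself.
So F validates K, K4, K45, KD45, S5. The strongest is S5.

S5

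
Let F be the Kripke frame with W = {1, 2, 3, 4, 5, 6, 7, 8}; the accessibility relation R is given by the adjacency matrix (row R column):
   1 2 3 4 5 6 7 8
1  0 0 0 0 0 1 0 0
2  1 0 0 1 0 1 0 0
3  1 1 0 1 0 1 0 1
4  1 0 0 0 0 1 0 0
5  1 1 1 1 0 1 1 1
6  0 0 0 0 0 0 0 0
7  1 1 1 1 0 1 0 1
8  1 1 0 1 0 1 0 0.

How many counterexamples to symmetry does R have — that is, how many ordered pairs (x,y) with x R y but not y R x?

28

Enumerating: (1,6), (2,1), (2,4), (2,6), (3,1), (3,2), (3,4), (3,6), (3,8), (4,1), (4,6), (5,1), … and 16 more.
Total: 28.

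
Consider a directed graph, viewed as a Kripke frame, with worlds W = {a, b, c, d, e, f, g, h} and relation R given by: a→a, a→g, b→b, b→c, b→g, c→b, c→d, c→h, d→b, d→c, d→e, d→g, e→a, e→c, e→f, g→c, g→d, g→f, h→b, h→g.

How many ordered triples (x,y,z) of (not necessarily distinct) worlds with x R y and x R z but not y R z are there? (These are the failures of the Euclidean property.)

Enumerating: (a,g,a), (a,g,g), (b,c,c), (b,c,g), (b,g,b), (b,g,g), (c,b,d), (c,b,h), (c,d,d), (c,d,h), (c,h,d), (c,h,h), … and 27 more.
Total: 39.

39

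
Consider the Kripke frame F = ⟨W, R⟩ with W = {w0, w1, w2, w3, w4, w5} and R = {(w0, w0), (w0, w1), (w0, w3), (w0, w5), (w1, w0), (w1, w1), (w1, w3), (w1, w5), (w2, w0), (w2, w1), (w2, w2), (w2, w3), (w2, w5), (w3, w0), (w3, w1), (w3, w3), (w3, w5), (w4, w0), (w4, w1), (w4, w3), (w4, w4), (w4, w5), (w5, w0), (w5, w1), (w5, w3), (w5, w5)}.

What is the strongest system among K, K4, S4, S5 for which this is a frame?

S4

Transitive (axiom 4): yes — every two-step R-path is closed by a direct edge.
Reflexive (axiom T): yes — every world is R-related to itself.
Euclidean (axiom 5): no — w2 R w0 and w2 R w2, but not w0 R w2.
So F validates K, K4, S4; S5 would additionally require R to be Euclidean. The strongest is S4.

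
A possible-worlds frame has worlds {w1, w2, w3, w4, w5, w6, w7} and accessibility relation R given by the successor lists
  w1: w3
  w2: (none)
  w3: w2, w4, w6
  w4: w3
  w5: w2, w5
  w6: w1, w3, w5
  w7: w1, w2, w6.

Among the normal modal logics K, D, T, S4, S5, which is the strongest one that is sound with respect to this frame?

Serial (axiom D): no — w2 has no R-successor.
Reflexive (axiom T): no — w1 is not related to itself.
Transitive (axiom 4): no — w1 R w3 and w3 R w2, but not w1 R w2.
Euclidean (axiom 5): no — w3 R w2 and w3 R w4, but not w2 R w4.
So F validates K; D would additionally require R to be serial. The strongest is K.

K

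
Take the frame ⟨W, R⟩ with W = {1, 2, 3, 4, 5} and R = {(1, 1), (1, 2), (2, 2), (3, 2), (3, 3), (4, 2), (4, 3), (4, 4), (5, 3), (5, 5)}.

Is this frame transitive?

Transitive: no — 5 R 3 and 3 R 2, but not 5 R 2.

No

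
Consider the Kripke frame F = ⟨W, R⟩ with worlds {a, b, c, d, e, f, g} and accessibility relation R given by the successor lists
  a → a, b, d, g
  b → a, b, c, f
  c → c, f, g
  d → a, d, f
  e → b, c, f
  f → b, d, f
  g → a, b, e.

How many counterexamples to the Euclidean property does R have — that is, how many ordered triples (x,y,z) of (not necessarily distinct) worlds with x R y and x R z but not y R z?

Enumerating: (a,b,d), (a,b,g), (a,d,b), (a,d,g), (a,g,d), (a,g,g), (b,a,c), (b,a,f), (b,c,a), (b,c,b), (b,f,a), (b,f,c), … and 15 more.
Total: 27.

27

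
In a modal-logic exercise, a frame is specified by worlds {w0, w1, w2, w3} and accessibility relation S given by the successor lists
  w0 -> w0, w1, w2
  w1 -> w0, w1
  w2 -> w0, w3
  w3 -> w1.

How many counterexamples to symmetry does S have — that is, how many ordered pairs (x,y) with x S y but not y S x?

Enumerating: (w2,w3), (w3,w1).

2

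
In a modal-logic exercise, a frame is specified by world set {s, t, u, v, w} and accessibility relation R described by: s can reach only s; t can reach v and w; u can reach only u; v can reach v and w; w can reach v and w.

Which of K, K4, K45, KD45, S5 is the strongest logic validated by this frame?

Transitive (axiom 4): yes — every two-step R-path is closed by a direct edge.
Euclidean (axiom 5): yes — any two successors of a common world are R-related.
Serial (axiom D): yes — every world has a successor (e.g. s R s).
Reflexive (axiom T): no — t is not related to itself.
So F validates K, K4, K45, KD45; S5 would additionally require R to be reflexive. The strongest is KD45.

KD45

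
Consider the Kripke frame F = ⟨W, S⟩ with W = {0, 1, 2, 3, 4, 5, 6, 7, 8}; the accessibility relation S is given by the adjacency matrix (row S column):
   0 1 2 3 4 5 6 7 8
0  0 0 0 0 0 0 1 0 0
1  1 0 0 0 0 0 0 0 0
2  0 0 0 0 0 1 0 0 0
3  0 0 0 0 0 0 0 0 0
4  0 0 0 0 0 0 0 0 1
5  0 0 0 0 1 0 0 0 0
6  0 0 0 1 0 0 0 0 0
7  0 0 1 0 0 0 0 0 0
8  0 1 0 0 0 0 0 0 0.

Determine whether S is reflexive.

Reflexive: no — 0 is not related to itself.

No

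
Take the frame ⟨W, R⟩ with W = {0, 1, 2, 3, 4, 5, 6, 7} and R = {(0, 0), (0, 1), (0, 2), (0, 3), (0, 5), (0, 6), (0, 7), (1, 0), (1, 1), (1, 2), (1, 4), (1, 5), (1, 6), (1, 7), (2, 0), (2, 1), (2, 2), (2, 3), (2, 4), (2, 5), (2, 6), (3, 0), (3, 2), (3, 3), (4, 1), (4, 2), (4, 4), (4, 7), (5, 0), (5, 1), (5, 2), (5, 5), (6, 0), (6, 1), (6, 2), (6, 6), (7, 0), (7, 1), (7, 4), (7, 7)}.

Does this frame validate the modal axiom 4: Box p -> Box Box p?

No

By correspondence theory, 4 is valid on a frame iff R is transitive.
Transitive: no — 0 R 1 and 1 R 4, but not 0 R 4.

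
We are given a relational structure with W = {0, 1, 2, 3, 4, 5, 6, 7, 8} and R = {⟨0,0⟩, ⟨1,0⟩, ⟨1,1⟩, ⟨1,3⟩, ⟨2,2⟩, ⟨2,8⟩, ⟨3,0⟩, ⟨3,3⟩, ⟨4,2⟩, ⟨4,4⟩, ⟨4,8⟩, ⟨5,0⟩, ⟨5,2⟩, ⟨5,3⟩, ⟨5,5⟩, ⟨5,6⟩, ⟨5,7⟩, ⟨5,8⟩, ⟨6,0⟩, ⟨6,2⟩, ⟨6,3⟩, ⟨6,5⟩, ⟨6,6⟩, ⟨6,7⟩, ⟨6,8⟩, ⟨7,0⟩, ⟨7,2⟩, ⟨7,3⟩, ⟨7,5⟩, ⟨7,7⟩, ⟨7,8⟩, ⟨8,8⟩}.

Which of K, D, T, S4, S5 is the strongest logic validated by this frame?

T

Serial (axiom D): yes — every world has a successor (e.g. 0 R 0).
Reflexive (axiom T): yes — every world is R-related to itself.
Transitive (axiom 4): no — 7 R 5 and 5 R 6, but not 7 R 6.
Euclidean (axiom 5): no — 1 R 0 and 1 R 3, but not 0 R 3.
So F validates K, D, T; S4 would additionally require R to be transitive. The strongest is T.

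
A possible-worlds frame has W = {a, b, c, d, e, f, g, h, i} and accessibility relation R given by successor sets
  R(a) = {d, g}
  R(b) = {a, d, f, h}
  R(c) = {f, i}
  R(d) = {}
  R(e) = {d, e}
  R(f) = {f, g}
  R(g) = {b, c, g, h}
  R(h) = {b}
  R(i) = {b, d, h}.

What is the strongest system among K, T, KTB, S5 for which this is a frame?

K

Reflexive (axiom T): no — a is not related to itself.
Symmetric (axiom B): no — a R d but not d R a.
Euclidean (axiom 5): no — a R d and a R g, but not d R g.
So F validates K; T would additionally require R to be reflexive. The strongest is K.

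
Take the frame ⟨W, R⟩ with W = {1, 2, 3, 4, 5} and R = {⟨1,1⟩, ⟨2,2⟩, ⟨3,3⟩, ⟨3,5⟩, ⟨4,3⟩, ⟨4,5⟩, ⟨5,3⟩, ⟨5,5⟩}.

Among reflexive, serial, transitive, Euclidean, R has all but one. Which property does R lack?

reflexive

Reflexive: no — 4 is not related to itself.
Serial: yes — every world has a successor (e.g. 1 R 1).
Transitive: yes — every two-step R-path is closed by a direct edge.
Euclidean: yes — any two successors of a common world are R-related.
Only reflexive fails.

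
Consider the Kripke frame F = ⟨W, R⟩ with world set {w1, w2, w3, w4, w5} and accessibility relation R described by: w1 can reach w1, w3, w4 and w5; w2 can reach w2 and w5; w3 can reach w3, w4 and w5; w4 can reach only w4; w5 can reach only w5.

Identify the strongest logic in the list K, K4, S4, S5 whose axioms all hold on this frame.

S4

Transitive (axiom 4): yes — every two-step R-path is closed by a direct edge.
Reflexive (axiom T): yes — every world is R-related to itself.
Euclidean (axiom 5): no — w1 R w4 and w1 R w3, but not w4 R w3.
So F validates K, K4, S4; S5 would additionally require R to be Euclidean. The strongest is S4.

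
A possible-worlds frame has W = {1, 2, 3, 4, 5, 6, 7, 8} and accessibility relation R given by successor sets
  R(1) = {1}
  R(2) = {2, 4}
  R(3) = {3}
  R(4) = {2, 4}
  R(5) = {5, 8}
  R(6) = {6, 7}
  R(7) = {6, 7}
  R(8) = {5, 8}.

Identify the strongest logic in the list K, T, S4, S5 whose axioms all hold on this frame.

Reflexive (axiom T): yes — every world is R-related to itself.
Transitive (axiom 4): yes — every two-step R-path is closed by a direct edge.
Euclidean (axiom 5): yes — any two successors of a common world are R-related.
So F validates K, T, S4, S5. The strongest is S5.

S5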